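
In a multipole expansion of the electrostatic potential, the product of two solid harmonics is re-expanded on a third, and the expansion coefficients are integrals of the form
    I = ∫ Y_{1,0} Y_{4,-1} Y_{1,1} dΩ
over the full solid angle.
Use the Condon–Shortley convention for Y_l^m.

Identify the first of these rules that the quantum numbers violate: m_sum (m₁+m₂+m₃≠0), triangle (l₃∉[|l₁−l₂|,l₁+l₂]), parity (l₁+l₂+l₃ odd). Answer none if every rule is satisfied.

Σmᵢ = 0  ✓
l₃∈[|l₁−l₂|,l₁+l₂]=[3,5], have l₃=1  ✗
Σlᵢ = 6 ⇒ even

triangle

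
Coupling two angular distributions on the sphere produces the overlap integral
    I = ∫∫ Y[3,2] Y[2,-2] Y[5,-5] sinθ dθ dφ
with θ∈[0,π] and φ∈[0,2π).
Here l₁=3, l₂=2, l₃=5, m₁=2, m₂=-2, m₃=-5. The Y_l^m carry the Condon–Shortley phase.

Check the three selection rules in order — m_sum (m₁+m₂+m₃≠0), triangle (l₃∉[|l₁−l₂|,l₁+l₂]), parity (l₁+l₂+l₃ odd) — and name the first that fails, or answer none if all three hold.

m_sum

Σmᵢ = -5  ✗
l₃∈[|l₁−l₂|,l₁+l₂]=[1,5], have l₃=5
Σlᵢ = 10 ⇒ even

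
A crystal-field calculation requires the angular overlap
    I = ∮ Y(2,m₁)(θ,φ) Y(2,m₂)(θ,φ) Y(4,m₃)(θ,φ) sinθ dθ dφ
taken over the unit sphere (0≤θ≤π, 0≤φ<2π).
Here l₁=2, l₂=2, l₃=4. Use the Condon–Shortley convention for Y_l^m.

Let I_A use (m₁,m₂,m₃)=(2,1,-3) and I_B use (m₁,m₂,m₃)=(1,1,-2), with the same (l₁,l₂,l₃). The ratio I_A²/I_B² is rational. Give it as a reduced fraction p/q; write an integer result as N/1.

7/8

Same 2,2,4: normalisation and zero-m 3j drop out of the ratio.
A: Δ: 0! 4! 4! / 9! → 1/630; sum: t=0:+1/144 = 1/144; 3j²(2 2 4; 2 1 -3) = Δ·Π!·Σ² = 1/18  (sign -1)
B: Δ: 0! 4! 4! / 9! → 1/630; sum: t=0:+1/36 = 1/36; 3j²(2 2 4; 1 1 -2) = Δ·Π!·Σ² = 4/63  (sign +1)
I_A²/I_B² = (1/18)/(4/63) = 7/8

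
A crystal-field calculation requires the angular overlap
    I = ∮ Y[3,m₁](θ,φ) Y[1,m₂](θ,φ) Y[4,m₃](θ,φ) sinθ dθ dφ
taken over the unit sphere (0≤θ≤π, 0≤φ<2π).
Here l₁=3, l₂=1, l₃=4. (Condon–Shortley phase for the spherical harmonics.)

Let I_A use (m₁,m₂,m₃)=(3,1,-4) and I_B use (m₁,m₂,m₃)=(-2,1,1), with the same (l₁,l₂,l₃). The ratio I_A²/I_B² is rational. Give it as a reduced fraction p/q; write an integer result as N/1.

l's match ⇒ only the (l;m) 3-j factors differ between A and B.
A: triangle coeff Δ(3,1,4) = 1/252; Σ_t [0,0]: t=0:+1/1440 = 1/1440; (3j)²=1/9 [(3 1 4; 3 1 -4)], sign=+1
B: triangle coeff Δ(3,1,4) = 1/252; Σ_t [0,0]: t=0:+1/240 = 1/240; (3j)²=1/84 [(3 1 4; -2 1 1)], sign=-1
I_A²/I_B² = (1/9)/(1/84) = 28/3

28/3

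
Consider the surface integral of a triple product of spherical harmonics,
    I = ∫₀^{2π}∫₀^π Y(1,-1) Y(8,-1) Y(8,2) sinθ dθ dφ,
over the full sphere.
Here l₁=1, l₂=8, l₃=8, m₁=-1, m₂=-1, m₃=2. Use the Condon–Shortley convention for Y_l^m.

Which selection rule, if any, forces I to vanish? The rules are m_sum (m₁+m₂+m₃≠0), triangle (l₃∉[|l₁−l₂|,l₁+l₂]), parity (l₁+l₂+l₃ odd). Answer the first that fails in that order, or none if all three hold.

parity

azimuthal sum: -1 − 1 + 2 = 0  ✓
7 ≤ 8 ≤ 9 (triangle on l)  ✓
L = 1 + 8 + 8 = 17 (odd)  ✗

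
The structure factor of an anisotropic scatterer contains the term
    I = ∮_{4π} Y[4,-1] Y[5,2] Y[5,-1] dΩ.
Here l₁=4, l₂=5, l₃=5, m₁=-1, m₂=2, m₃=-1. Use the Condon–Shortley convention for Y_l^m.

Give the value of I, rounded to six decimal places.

Rules hold: Σm=0, L=14 even, 1≤5≤9.
N = 9·11·11 = 1089
Δ = 4!·4!·6!/15! = 1/3153150
Racah Σ t=0..4: t=0:+1/69120 t=1:−1/1728 t=2:+1/576 t=3:−1/1728 t=4:+1/69120 = 7/11520
⇒ 3j(4 5 5; 0 0 0)² = 2/143, sgn -1
Racah Σ t=1..4: t=1:−1/103680 t=2:+1/2880 t=3:−1/1152 t=4:+1/5184 = -7/20736
⇒ 3j(4 5 5; -1 2 -1)² = 35/2574, sgn -1
4πI² = N·(3j₀)²·(3jₘ)² = 35/169
I = +1·√(0.207101/4π) = 0.12837656

0.128377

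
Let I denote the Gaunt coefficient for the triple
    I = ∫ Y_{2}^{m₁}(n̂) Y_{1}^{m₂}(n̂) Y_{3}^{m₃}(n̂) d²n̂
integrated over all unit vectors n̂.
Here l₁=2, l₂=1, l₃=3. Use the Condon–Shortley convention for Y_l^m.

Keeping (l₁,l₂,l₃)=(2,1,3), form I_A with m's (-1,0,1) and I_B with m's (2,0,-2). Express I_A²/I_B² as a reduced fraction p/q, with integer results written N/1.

l's match ⇒ only the (l;m) 3-j factors differ between A and B.
A: triangle coeff Δ(2,1,3) = 1/105; Σ_t [0,0]: t=0:+1/6 = 1/6; (3j)²=8/105 [(2 1 3; -1 0 1)], sign=+1
B: triangle coeff Δ(2,1,3) = 1/105; Σ_t [0,0]: t=0:+1/24 = 1/24; (3j)²=1/21 [(2 1 3; 2 0 -2)], sign=-1
I_A²/I_B² = (8/105)/(1/21) = 8/5

8/5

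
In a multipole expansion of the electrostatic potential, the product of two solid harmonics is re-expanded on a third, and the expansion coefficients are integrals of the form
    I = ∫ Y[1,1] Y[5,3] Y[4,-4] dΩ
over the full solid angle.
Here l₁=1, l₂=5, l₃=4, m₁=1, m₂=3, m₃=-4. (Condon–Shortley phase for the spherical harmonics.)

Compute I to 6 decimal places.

-0.049106

m-sum 0 ✓  L=10 even ✓  4≤4≤6 ✓
Π(2lᵢ+1) = 3×11×9 = 297
triangle coeff Δ(1,5,4) = 1/495
Σ_t [1,1]: t=1:−1/576 = -1/576
(3j)²=5/99 [(1 5 4; 0 0 0)], sign=-1
Σ_t [0,0]: t=0:+1/80640 = 1/80640
(3j)²=1/495 [(1 5 4; 1 3 -4)], sign=+1
⇒ 4πI² = 1/33
I = (-1)√(1/33/(4π)) = -0.04910640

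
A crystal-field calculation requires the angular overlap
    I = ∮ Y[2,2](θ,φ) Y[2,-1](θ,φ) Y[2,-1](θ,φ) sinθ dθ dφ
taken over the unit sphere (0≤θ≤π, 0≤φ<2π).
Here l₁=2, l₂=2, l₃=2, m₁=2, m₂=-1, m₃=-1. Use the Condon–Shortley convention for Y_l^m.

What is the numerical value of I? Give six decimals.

Checks pass: Σm=0; 6 even; l₃=2∈[0,4].
(2·2+1)(2·2+1)(2·2+1) = 125
Δ: 2! 2! 2! / 7! → 1/630
sum: t=0:+1/8 t=1:−1/1 t=2:+1/8 = -3/4
3j²(2 2 2; 0 0 0) = Δ·Π!·Σ² = 2/35  (sign -1)
sum: t=0:+1/4 = 1/4
3j²(2 2 2; 2 -1 -1) = Δ·Π!·Σ² = 3/35  (sign -1)
combine: 4πI² = 125·2/35·3/35 = 30/49
take √, sign +1: I = 0.22072812

0.220728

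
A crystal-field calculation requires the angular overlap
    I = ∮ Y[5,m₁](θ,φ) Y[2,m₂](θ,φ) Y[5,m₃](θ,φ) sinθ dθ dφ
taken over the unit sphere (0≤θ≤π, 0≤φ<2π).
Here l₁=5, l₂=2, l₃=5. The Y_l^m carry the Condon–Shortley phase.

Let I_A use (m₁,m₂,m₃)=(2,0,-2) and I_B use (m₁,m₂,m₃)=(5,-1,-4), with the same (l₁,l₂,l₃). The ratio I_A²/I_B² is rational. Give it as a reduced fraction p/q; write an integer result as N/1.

Shared (l₁,l₂,l₃)=(5,2,5): N and (l;000)² cancel in I_A²/I_B².
A: Δ = 2!·8!·2!/13! = 1/38610; Racah Σ t=0..2: t=0:+1/2880 t=1:−1/1440 t=2:+1/20160 = -1/3360; ⇒ 3j(5 2 5; 2 0 -2)² = 6/715, sgn +1
B: Δ = 2!·8!·2!/13! = 1/38610; Racah Σ t=0..0: t=0:+1/80640 = 1/80640; ⇒ 3j(5 2 5; 5 -1 -4)² = 9/286, sgn -1
I_A²/I_B² = (6/715)/(9/286) = 4/15

4/15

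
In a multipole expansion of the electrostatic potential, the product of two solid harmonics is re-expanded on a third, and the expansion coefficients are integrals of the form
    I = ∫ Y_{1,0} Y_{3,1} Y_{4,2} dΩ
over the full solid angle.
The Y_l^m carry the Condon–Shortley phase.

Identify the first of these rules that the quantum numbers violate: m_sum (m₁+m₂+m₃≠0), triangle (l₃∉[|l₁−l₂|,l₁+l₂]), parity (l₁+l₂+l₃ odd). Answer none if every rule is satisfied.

Σmᵢ = 3  ✗
l₃∈[|l₁−l₂|,l₁+l₂]=[2,4], have l₃=4
Σlᵢ = 8 ⇒ even

m_sum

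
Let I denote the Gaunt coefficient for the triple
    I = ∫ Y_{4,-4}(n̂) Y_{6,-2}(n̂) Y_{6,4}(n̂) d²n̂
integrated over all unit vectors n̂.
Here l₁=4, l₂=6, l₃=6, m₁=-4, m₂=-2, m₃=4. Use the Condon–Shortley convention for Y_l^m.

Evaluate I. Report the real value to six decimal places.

0.000000

m-sum = -4 − 2 + 4 = -2 ≠ 0 ⇒ I = 0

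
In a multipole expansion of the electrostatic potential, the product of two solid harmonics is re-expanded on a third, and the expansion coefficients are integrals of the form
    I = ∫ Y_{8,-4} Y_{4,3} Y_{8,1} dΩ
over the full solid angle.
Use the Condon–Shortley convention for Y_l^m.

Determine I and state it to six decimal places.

-0.127049

m-sum 0 ✓  L=20 even ✓  4≤8≤12 ✓
Π(2lᵢ+1) = 17×9×17 = 2601
triangle coeff Δ(8,4,8) = 1/185175900
Σ_t [0,4]: t=0:+1/557383680 t=1:−1/21772800 t=2:+1/8294400 t=3:−1/21772800 t=4:+1/557383680 = 1/30965760
(3j)²=36/4199 [(8 4 8; 0 0 0)], sign=+1
Σ_t [3,4]: t=3:−1/313528320 t=4:+1/139345920 = 1/250822656
(3j)²=1375/151164 [(8 4 8; -4 3 1)], sign=-1
⇒ 4πI² = 12375/61009
I = (-1)√(12375/61009/(4π)) = -0.12704884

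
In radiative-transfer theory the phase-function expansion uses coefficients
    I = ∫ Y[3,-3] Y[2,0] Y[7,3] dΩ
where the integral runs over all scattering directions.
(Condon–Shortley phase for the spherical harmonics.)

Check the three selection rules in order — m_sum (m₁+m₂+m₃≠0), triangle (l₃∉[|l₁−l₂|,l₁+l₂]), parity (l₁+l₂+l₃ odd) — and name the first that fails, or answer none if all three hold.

Σmᵢ = 0  ✓
l₃∈[|l₁−l₂|,l₁+l₂]=[1,5], have l₃=7  ✗
Σlᵢ = 12 ⇒ even

triangle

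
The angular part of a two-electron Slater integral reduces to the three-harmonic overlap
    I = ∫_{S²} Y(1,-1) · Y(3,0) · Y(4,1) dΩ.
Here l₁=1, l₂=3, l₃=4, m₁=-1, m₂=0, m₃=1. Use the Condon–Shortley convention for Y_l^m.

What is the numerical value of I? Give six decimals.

-0.194664

Checks pass: Σm=0; 8 even; l₃=4∈[2,4].
(2·1+1)(2·3+1)(2·4+1) = 189
Δ: 0! 2! 6! / 9! → 1/252
sum: t=0:+1/36 = 1/36
3j²(1 3 4; 0 0 0) = Δ·Π!·Σ² = 4/63  (sign +1)
sum: t=0:+1/72 = 1/72
3j²(1 3 4; -1 0 1) = Δ·Π!·Σ² = 5/126  (sign -1)
combine: 4πI² = 189·4/63·5/126 = 10/21
take √, sign -1: I = -0.19466390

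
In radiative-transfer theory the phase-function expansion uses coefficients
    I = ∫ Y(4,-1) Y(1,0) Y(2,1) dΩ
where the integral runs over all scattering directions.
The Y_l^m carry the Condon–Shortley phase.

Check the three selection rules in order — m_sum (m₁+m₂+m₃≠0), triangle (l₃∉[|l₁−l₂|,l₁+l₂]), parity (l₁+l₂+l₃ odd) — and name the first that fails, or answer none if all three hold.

triangle

Σmᵢ = 0  ✓
l₃∈[|l₁−l₂|,l₁+l₂]=[3,5], have l₃=2  ✗
Σlᵢ = 7 ⇒ odd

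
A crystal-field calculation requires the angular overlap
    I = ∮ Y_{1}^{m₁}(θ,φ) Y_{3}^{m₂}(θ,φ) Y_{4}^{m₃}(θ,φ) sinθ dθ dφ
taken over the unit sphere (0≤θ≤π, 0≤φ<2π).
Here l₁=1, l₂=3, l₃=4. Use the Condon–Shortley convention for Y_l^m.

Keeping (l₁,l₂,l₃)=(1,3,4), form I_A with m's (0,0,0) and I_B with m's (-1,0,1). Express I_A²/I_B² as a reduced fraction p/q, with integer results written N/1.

Same 1,3,4: normalisation and zero-m 3j drop out of the ratio.
A: Δ: 0! 2! 6! / 9! → 1/252; sum: t=0:+1/36 = 1/36; 3j²(1 3 4; 0 0 0) = Δ·Π!·Σ² = 4/63  (sign +1)
B: Δ: 0! 2! 6! / 9! → 1/252; sum: t=0:+1/72 = 1/72; 3j²(1 3 4; -1 0 1) = Δ·Π!·Σ² = 5/126  (sign -1)
I_A²/I_B² = (4/63)/(5/126) = 8/5

8/5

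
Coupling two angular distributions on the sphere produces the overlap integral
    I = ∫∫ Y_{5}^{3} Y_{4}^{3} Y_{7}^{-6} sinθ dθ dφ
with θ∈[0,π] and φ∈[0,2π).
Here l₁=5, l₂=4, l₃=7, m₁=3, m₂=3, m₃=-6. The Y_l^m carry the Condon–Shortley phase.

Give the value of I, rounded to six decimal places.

0.136138

Checks pass: Σm=0; 16 even; l₃=7∈[1,9].
(2·5+1)(2·4+1)(2·7+1) = 1485
Δ: 2! 8! 6! / 17! → 1/6126120
sum: t=0:+1/69120 t=1:−1/20736 t=2:+1/69120 = -1/51840
3j²(5 4 7; 0 0 0) = Δ·Π!·Σ² = 280/21879  (sign +1)
sum: t=1:−1/3628800 t=2:+1/9676800 = -1/5806080
3j²(5 4 7; 3 3 -6) = Δ·Π!·Σ² = 5/408  (sign +1)
combine: 4πI² = 1485·280/21879·5/408 = 875/3757
take √, sign +1: I = 0.13613773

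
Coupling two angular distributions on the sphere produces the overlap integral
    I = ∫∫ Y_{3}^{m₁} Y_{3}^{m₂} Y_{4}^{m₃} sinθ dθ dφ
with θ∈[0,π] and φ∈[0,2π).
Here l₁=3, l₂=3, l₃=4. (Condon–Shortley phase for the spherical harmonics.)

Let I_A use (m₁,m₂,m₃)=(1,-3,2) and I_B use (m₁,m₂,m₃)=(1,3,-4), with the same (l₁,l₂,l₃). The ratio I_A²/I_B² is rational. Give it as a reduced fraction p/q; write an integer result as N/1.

9/7

Same 3,3,4: normalisation and zero-m 3j drop out of the ratio.
A: Δ: 2! 4! 4! / 11! → 1/34650; sum: t=0:+1/192 = 1/192; 3j²(3 3 4; 1 -3 2) = Δ·Π!·Σ² = 3/77  (sign +1)
B: Δ: 2! 4! 4! / 11! → 1/34650; sum: t=2:+1/1152 = 1/1152; 3j²(3 3 4; 1 3 -4) = Δ·Π!·Σ² = 1/33  (sign +1)
I_A²/I_B² = (3/77)/(1/33) = 9/7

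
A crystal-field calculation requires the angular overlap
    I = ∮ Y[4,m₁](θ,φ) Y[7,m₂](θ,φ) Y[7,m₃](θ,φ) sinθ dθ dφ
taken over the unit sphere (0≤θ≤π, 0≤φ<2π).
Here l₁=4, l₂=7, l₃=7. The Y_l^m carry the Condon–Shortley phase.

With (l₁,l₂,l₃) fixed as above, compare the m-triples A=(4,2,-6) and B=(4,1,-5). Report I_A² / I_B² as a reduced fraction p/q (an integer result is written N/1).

13/27

Same 4,7,7: normalisation and zero-m 3j drop out of the ratio.
A: Δ: 4! 4! 10! / 19! → 1/58198140; sum: t=0:+1/209018880 = 1/209018880; 3j²(4 7 7; 4 2 -6) = Δ·Π!·Σ² = 25/5814  (sign -1)
B: Δ: 4! 4! 10! / 19! → 1/58198140; sum: t=0:+1/46448640 = 1/46448640; 3j²(4 7 7; 4 1 -5) = Δ·Π!·Σ² = 75/8398  (sign +1)
I_A²/I_B² = (25/5814)/(75/8398) = 13/27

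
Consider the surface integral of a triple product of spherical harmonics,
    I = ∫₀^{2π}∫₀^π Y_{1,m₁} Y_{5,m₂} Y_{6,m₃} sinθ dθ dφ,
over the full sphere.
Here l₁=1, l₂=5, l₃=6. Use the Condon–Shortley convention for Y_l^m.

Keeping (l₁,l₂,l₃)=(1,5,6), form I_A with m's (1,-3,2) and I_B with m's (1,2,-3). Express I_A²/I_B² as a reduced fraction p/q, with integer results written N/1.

1/6

Shared (l₁,l₂,l₃)=(1,5,6): N and (l;000)² cancel in I_A²/I_B².
A: Δ = 0!·2!·10!/13! = 1/858; Racah Σ t=0..0: t=0:+1/161280 = 1/161280; ⇒ 3j(1 5 6; 1 -3 2)² = 1/143, sgn +1
B: Δ = 0!·2!·10!/13! = 1/858; Racah Σ t=0..0: t=0:+1/60480 = 1/60480; ⇒ 3j(1 5 6; 1 2 -3)² = 6/143, sgn -1
I_A²/I_B² = (1/143)/(6/143) = 1/6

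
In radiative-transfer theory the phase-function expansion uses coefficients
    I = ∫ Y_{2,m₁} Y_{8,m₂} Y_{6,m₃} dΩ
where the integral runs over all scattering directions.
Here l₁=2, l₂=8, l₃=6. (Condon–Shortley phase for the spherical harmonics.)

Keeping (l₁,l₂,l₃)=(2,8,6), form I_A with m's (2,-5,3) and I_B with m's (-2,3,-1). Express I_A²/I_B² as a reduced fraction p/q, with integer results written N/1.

l's match ⇒ only the (l;m) 3-j factors differ between A and B.
A: triangle coeff Δ(2,8,6) = 1/30940; Σ_t [0,0]: t=0:+1/52254720 = 1/52254720; (3j)²=11/476 [(2 8 6; 2 -5 3)], sign=-1
B: triangle coeff Δ(2,8,6) = 1/30940; Σ_t [4,4]: t=4:+1/14515200 = 1/14515200; (3j)²=33/3094 [(2 8 6; -2 3 -1)], sign=-1
I_A²/I_B² = (11/476)/(33/3094) = 13/6

13/6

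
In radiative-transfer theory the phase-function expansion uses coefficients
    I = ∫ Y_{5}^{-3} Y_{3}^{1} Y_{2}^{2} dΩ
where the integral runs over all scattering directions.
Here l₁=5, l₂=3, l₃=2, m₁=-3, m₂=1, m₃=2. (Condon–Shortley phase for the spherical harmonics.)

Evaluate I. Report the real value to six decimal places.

Rules hold: Σm=0, L=10 even, 2≤2≤8.
N = 11·7·5 = 385
Δ = 6!·4!·0!/11! = 1/2310
Racah Σ t=3..3: t=3:−1/144 = -1/144
⇒ 3j(5 3 2; 0 0 0)² = 10/231, sgn -1
Racah Σ t=4..4: t=4:+1/1152 = 1/1152
⇒ 3j(5 3 2; -3 1 2)² = 1/33, sgn +1
4πI² = N·(3j₀)²·(3jₘ)² = 50/99
I = -1·√(0.505051/4π) = -0.20047604

-0.200476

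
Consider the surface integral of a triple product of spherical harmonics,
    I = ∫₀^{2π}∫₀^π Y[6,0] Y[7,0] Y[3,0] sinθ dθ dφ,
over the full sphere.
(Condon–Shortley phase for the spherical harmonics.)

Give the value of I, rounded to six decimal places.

0.144051

m-sum 0 ✓  L=16 even ✓  1≤3≤13 ✓
Π(2lᵢ+1) = 13×15×7 = 1365
triangle coeff Δ(6,7,3) = 1/2042040
Σ_t [4,6]: t=4:+1/207360 t=5:−1/57600 t=6:+1/207360 = -1/129600
(3j)²=168/12155 [(6 7 3; 0 0 0)], sign=+1
(m-triple is (0,0,0) — same symbol as above.)
⇒ 4πI² = 592704/2272985
I = (+1)√(592704/2272985/(4π)) = 0.14405081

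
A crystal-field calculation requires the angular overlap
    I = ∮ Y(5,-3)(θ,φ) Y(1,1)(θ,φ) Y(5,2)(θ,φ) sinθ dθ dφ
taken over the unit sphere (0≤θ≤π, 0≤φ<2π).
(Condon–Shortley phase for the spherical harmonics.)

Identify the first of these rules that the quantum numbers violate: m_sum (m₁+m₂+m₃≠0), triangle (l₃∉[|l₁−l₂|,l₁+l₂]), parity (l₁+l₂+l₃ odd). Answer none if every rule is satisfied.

parity

m₁+m₂+m₃ = -3 + 1 + 2 = 0  ✓
triangle: |5−1|=4 ≤ l₃=5 ≤ 5+1=6  ✓
parity: l₁+l₂+l₃ = 11 is odd  ✗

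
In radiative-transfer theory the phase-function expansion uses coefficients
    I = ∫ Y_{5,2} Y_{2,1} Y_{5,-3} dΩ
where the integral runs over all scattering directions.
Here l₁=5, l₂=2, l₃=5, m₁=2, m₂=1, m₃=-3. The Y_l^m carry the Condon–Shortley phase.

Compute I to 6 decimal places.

-0.161739

Rules hold: Σm=0, L=12 even, 3≤5≤7.
N = 11·5·11 = 605
Δ = 2!·8!·2!/13! = 1/38610
Racah Σ t=0..2: t=0:+1/2880 t=1:−1/576 t=2:+1/2880 = -1/960
⇒ 3j(5 2 5; 0 0 0)² = 10/429, sgn +1
Racah Σ t=1..2: t=1:−1/2880 t=2:+1/10080 = -1/4032
⇒ 3j(5 2 5; 2 1 -3)² = 10/429, sgn -1
4πI² = N·(3j₀)²·(3jₘ)² = 500/1521
I = -1·√(0.328731/4π) = -0.16173926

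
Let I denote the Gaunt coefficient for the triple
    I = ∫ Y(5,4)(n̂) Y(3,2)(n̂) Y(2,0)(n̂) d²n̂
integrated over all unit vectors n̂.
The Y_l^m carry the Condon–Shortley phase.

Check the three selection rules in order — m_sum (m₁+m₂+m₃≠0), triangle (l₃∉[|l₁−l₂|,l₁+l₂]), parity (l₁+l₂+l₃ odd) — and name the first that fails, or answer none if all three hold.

Σmᵢ = 6  ✗
l₃∈[|l₁−l₂|,l₁+l₂]=[2,8], have l₃=2
Σlᵢ = 10 ⇒ even

m_sum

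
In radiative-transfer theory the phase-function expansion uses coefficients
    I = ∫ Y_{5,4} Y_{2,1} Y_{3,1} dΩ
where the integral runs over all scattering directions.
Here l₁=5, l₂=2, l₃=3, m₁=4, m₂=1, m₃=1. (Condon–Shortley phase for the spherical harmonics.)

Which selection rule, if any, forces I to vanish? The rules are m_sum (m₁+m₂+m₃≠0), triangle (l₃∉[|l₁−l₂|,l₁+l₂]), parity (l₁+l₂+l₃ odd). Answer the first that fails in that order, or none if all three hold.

m₁+m₂+m₃ = 4 + 1 + 1 = 6  ✗
triangle: |5−2|=3 ≤ l₃=3 ≤ 5+2=7
parity: l₁+l₂+l₃ = 10 is even

m_sum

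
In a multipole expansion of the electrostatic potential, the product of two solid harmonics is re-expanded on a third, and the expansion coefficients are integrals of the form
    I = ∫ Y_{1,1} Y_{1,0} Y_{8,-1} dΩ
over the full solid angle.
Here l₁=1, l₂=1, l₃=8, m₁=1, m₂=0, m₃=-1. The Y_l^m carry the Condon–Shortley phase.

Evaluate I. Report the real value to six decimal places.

0.000000

triangle: need 0≤l₃≤2, have 8; I=0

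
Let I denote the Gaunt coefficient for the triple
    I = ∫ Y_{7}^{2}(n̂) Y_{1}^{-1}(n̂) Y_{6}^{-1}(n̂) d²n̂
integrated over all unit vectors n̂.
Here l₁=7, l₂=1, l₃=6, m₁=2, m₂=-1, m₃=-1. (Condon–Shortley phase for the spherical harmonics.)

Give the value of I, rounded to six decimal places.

0.209937

m-sum 0 ✓  L=14 even ✓  6≤6≤8 ✓
Π(2lᵢ+1) = 15×3×13 = 585
triangle coeff Δ(7,1,6) = 1/1365
Σ_t [1,1]: t=1:−1/518400 = -1/518400
(3j)²=7/195 [(7 1 6; 0 0 0)], sign=-1
Σ_t [0,0]: t=0:+1/1209600 = 1/1209600
(3j)²=12/455 [(7 1 6; 2 -1 -1)], sign=-1
⇒ 4πI² = 36/65
I = (+1)√(36/65/(4π)) = 0.20993732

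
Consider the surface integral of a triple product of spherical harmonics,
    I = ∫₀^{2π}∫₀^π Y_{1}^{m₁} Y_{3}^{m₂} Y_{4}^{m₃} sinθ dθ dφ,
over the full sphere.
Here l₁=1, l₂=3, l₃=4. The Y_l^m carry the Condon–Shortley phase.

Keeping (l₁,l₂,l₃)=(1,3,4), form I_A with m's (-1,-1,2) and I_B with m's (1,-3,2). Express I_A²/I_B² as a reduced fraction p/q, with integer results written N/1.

15/1

Shared (l₁,l₂,l₃)=(1,3,4): N and (l;000)² cancel in I_A²/I_B².
A: Δ = 0!·2!·6!/9! = 1/252; Racah Σ t=0..0: t=0:+1/96 = 1/96; ⇒ 3j(1 3 4; -1 -1 2)² = 5/84, sgn +1
B: Δ = 0!·2!·6!/9! = 1/252; Racah Σ t=0..0: t=0:+1/1440 = 1/1440; ⇒ 3j(1 3 4; 1 -3 2)² = 1/252, sgn +1
I_A²/I_B² = (5/84)/(1/252) = 15/1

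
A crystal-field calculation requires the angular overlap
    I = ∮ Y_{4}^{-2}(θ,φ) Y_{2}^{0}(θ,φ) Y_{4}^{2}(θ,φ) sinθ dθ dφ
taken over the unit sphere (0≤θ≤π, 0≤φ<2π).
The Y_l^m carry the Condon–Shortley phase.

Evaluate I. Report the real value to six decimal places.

0.065536

Checks pass: Σm=0; 10 even; l₃=4∈[2,6].
(2·4+1)(2·2+1)(2·4+1) = 405
Δ: 2! 6! 2! / 11! → 1/13860
sum: t=0:+1/192 t=1:−1/36 t=2:+1/192 = -5/288
3j²(4 2 4; 0 0 0) = Δ·Π!·Σ² = 20/693  (sign -1)
sum: t=0:+1/2880 t=1:−1/120 t=2:+1/192 = -1/360
3j²(4 2 4; -2 0 2) = Δ·Π!·Σ² = 16/3465  (sign -1)
combine: 4πI² = 405·20/693·16/3465 = 320/5929
take √, sign +1: I = 0.06553591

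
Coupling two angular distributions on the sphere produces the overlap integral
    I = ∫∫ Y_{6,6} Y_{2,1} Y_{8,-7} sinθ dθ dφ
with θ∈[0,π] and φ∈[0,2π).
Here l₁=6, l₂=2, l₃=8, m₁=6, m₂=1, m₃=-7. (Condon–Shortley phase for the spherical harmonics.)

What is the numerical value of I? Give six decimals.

m-sum 0 ✓  L=16 even ✓  4≤8≤8 ✓
Π(2lᵢ+1) = 13×5×17 = 1105
triangle coeff Δ(6,2,8) = 1/30940
Σ_t [0,0]: t=0:+1/2073600 = 1/2073600
(3j)²=28/1105 [(6 2 8; 0 0 0)], sign=+1
Σ_t [0,0]: t=0:+1/2874009600 = 1/2874009600
(3j)²=1/68 [(6 2 8; 6 1 -7)], sign=-1
⇒ 4πI² = 7/17
I = (-1)√(7/17/(4π)) = -0.18101711

-0.181017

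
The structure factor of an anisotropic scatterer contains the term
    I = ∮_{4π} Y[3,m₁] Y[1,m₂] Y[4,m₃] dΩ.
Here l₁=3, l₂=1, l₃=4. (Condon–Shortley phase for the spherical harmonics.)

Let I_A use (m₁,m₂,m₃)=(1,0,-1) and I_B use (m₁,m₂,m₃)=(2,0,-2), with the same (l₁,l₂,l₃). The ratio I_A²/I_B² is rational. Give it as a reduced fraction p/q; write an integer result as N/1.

5/4

Same 3,1,4: normalisation and zero-m 3j drop out of the ratio.
A: Δ: 0! 6! 2! / 9! → 1/252; sum: t=0:+1/48 = 1/48; 3j²(3 1 4; 1 0 -1) = Δ·Π!·Σ² = 5/84  (sign -1)
B: Δ: 0! 6! 2! / 9! → 1/252; sum: t=0:+1/120 = 1/120; 3j²(3 1 4; 2 0 -2) = Δ·Π!·Σ² = 1/21  (sign +1)
I_A²/I_B² = (5/84)/(1/21) = 5/4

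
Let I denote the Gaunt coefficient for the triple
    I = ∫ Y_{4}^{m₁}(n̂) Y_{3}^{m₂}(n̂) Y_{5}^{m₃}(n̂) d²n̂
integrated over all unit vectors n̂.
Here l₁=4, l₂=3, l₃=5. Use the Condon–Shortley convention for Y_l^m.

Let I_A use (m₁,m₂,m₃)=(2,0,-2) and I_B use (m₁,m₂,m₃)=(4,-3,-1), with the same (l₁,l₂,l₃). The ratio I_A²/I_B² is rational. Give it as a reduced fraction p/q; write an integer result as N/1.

1/5

Same 4,3,5: normalisation and zero-m 3j drop out of the ratio.
A: Δ: 2! 6! 4! / 13! → 1/180180; sum: t=0:+1/576 t=1:−1/480 t=2:+1/8640 = -1/4320; 3j²(4 3 5; 2 0 -2) = Δ·Π!·Σ² = 1/2145  (sign +1)
B: Δ: 2! 6! 4! / 13! → 1/180180; sum: t=0:+1/34560 = 1/34560; 3j²(4 3 5; 4 -3 -1) = Δ·Π!·Σ² = 1/429  (sign +1)
I_A²/I_B² = (1/2145)/(1/429) = 1/5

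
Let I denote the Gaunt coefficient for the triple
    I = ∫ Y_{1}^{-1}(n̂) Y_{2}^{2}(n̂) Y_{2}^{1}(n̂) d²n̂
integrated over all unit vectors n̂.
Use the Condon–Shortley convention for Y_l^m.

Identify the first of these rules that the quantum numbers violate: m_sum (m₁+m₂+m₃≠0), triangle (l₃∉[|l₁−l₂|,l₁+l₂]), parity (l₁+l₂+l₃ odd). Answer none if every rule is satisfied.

m_sum

Σmᵢ = 2  ✗
l₃∈[|l₁−l₂|,l₁+l₂]=[1,3], have l₃=2
Σlᵢ = 5 ⇒ odd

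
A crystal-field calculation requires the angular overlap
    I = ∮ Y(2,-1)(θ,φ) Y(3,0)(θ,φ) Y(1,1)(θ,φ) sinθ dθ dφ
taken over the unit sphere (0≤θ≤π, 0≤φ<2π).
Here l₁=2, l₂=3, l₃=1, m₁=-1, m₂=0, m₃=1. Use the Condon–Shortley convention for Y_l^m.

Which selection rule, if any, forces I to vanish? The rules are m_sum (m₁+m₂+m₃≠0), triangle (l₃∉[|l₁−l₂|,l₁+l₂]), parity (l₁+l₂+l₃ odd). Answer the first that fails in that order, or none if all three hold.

m₁+m₂+m₃ = -1 + 0 + 1 = 0  ✓
triangle: |2−3|=1 ≤ l₃=1 ≤ 2+3=5  ✓
parity: l₁+l₂+l₃ = 6 is even  ✓

none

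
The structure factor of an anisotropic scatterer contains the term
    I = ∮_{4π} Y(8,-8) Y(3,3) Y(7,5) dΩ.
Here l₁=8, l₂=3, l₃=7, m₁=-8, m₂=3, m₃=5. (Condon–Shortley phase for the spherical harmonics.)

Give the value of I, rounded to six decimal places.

-0.093795

Rules hold: Σm=0, L=18 even, 5≤7≤11.
N = 17·7·15 = 1785
Δ = 4!·12!·2!/19! = 1/5290740
Racah Σ t=1..3: t=1:−1/7257600 t=2:+1/2073600 t=3:−1/7257600 = 1/4838400
⇒ 3j(8 3 7; 0 0 0)² = 252/20995, sgn -1
Racah Σ t=4..4: t=4:+1/22992076800 = 1/22992076800
⇒ 3j(8 3 7; -8 3 5)² = 5/969, sgn +1
4πI² = N·(3j₀)²·(3jₘ)² = 8820/79781
I = -1·√(0.110553/4π) = -0.09379499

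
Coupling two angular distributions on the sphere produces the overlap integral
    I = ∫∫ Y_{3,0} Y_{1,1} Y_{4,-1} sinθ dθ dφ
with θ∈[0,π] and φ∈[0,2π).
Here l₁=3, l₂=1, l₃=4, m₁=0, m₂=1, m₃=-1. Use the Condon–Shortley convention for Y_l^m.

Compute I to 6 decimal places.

-0.194664

Checks pass: Σm=0; 8 even; l₃=4∈[2,4].
(2·3+1)(2·1+1)(2·4+1) = 189
Δ: 0! 6! 2! / 9! → 1/252
sum: t=0:+1/36 = 1/36
3j²(3 1 4; 0 0 0) = Δ·Π!·Σ² = 4/63  (sign +1)
sum: t=0:+1/72 = 1/72
3j²(3 1 4; 0 1 -1) = Δ·Π!·Σ² = 5/126  (sign -1)
combine: 4πI² = 189·4/63·5/126 = 10/21
take √, sign -1: I = -0.19466390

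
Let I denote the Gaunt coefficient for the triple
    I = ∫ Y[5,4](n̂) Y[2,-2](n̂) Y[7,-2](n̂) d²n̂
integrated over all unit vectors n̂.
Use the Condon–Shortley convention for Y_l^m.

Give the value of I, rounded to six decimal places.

0.025340

Checks pass: Σm=0; 14 even; l₃=7∈[3,7].
(2·5+1)(2·2+1)(2·7+1) = 825
Δ: 0! 10! 4! / 15! → 1/15015
sum: t=0:+1/57600 = 1/57600
3j²(5 2 7; 0 0 0) = Δ·Π!·Σ² = 21/715  (sign -1)
sum: t=0:+1/8709120 = 1/8709120
3j²(5 2 7; 4 -2 -2) = Δ·Π!·Σ² = 1/3003  (sign -1)
combine: 4πI² = 825·21/715·1/3003 = 15/1859
take √, sign +1: I = 0.02533967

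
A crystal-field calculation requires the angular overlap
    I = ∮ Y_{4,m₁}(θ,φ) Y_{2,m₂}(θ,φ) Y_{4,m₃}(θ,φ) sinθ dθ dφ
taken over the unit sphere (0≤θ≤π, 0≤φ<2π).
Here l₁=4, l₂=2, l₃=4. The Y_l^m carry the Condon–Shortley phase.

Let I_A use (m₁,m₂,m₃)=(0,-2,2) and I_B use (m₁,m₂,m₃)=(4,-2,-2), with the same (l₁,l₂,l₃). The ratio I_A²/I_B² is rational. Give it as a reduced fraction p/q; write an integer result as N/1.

45/14

Shared (l₁,l₂,l₃)=(4,2,4): N and (l;000)² cancel in I_A²/I_B².
A: Δ = 2!·6!·2!/11! = 1/13860; Racah Σ t=0..0: t=0:+1/192 = 1/192; ⇒ 3j(4 2 4; 0 -2 2)² = 3/77, sgn +1
B: Δ = 2!·6!·2!/11! = 1/13860; Racah Σ t=0..0: t=0:+1/2880 = 1/2880; ⇒ 3j(4 2 4; 4 -2 -2)² = 2/165, sgn +1
I_A²/I_B² = (3/77)/(2/165) = 45/14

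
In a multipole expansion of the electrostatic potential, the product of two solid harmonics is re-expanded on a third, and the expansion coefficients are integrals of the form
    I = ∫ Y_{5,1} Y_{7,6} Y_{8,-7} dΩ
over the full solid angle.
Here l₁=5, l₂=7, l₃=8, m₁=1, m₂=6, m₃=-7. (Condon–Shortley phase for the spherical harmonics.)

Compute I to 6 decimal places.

0.122379

Checks pass: Σm=0; 20 even; l₃=8∈[2,12].
(2·5+1)(2·7+1)(2·8+1) = 2805
Δ: 4! 6! 10! / 21! → 1/814773960
sum: t=0:+1/87091200 t=1:−1/4976640 t=2:+1/2073600 t=3:−1/4976640 t=4:+1/87091200 = 1/9676800
3j²(5 7 8; 0 0 0) = Δ·Π!·Σ² = 360/46189  (sign +1)
sum: t=3:−1/2612736000 t=4:+1/6270566400 = -1/4478976000
3j²(5 7 8; 1 6 -7) = Δ·Π!·Σ² = 1001/116280  (sign +1)
combine: 4πI² = 2805·360/46189·1001/116280 = 1155/6137
take √, sign +1: I = 0.12237931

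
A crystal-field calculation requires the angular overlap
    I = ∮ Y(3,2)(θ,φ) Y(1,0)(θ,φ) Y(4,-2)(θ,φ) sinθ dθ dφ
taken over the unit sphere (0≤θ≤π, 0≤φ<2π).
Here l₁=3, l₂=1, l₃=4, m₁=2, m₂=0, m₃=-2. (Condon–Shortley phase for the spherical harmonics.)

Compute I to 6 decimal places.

0.213244

Rules hold: Σm=0, L=8 even, 2≤4≤4.
N = 7·3·9 = 189
Δ = 0!·6!·2!/9! = 1/252
Racah Σ t=0..0: t=0:+1/36 = 1/36
⇒ 3j(3 1 4; 0 0 0)² = 4/63, sgn +1
Racah Σ t=0..0: t=0:+1/120 = 1/120
⇒ 3j(3 1 4; 2 0 -2)² = 1/21, sgn +1
4πI² = N·(3j₀)²·(3jₘ)² = 4/7
I = +1·√(0.571429/4π) = 0.21324362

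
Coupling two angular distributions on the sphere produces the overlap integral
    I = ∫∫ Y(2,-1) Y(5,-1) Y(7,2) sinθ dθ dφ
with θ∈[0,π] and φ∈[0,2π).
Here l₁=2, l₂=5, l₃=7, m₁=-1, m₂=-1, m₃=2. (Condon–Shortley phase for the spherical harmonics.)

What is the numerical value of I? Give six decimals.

Rules hold: Σm=0, L=14 even, 3≤7≤7.
N = 5·11·15 = 825
Δ = 0!·4!·10!/15! = 1/15015
Racah Σ t=0..0: t=0:+1/57600 = 1/57600
⇒ 3j(2 5 7; 0 0 0)² = 21/715, sgn -1
Racah Σ t=0..0: t=0:+1/103680 = 1/103680
⇒ 3j(2 5 7; -1 -1 2)² = 4/143, sgn -1
4πI² = N·(3j₀)²·(3jₘ)² = 1260/1859
I = +1·√(0.677784/4π) = 0.23224194

0.232242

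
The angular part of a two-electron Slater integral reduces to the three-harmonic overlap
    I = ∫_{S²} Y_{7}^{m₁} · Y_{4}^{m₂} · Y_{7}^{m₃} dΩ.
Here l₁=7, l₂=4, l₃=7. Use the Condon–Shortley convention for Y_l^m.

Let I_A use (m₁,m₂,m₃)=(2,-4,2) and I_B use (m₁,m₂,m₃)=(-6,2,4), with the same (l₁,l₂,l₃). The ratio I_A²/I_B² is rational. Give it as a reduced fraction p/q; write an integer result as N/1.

222264/190333

Shared (l₁,l₂,l₃)=(7,4,7): N and (l;000)² cancel in I_A²/I_B².
A: Δ = 4!·10!·4!/19! = 1/58198140; Racah Σ t=0..0: t=0:+1/8294400 = 1/8294400; ⇒ 3j(7 4 7; 2 -4 2)² = 882/46189, sgn -1
B: Δ = 4!·10!·4!/19! = 1/58198140; Racah Σ t=3..4: t=3:−1/130636800 t=4:+1/34836480 = 11/522547200; ⇒ 3j(7 4 7; -6 2 4)² = 1331/81396, sgn -1
I_A²/I_B² = (882/46189)/(1331/81396) = 222264/190333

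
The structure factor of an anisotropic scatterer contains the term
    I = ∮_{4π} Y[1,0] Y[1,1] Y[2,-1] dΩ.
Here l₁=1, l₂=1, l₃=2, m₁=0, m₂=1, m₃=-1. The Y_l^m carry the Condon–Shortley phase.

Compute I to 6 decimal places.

-0.218510

Checks pass: Σm=0; 4 even; l₃=2∈[0,2].
(2·1+1)(2·1+1)(2·2+1) = 45
Δ: 0! 2! 2! / 5! → 1/30
sum: t=0:+1/1 = 1/1
3j²(1 1 2; 0 0 0) = Δ·Π!·Σ² = 2/15  (sign +1)
sum: t=0:+1/2 = 1/2
3j²(1 1 2; 0 1 -1) = Δ·Π!·Σ² = 1/10  (sign -1)
combine: 4πI² = 45·2/15·1/10 = 3/5
take √, sign -1: I = -0.21850969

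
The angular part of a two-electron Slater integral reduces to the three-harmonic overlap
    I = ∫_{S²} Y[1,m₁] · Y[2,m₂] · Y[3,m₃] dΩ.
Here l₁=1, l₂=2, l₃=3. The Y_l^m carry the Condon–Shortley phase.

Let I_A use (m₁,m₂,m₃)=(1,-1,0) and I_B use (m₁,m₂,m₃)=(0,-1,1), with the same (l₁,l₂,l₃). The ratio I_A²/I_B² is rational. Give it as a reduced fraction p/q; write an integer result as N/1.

3/8

Shared (l₁,l₂,l₃)=(1,2,3): N and (l;000)² cancel in I_A²/I_B².
A: Δ = 0!·2!·4!/7! = 1/105; Racah Σ t=0..0: t=0:+1/12 = 1/12; ⇒ 3j(1 2 3; 1 -1 0)² = 1/35, sgn -1
B: Δ = 0!·2!·4!/7! = 1/105; Racah Σ t=0..0: t=0:+1/6 = 1/6; ⇒ 3j(1 2 3; 0 -1 1)² = 8/105, sgn +1
I_A²/I_B² = (1/35)/(8/105) = 3/8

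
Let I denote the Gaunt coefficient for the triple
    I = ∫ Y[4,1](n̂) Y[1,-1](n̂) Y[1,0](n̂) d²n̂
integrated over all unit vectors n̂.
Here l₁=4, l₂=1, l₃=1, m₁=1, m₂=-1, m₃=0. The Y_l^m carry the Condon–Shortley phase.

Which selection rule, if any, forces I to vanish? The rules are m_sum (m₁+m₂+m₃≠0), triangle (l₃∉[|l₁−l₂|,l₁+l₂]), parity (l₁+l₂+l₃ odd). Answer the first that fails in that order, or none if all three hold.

triangle

azimuthal sum: 1 − 1 + 0 = 0  ✓
3 ≤ 1 ≤ 5 (triangle on l)  ✗
L = 4 + 1 + 1 = 6 (even)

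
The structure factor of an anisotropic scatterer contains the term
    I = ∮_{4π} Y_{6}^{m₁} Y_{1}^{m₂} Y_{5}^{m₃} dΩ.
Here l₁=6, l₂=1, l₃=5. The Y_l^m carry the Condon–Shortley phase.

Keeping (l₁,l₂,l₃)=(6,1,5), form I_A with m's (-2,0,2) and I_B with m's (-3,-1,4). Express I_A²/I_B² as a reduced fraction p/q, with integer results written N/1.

32/3

l's match ⇒ only the (l;m) 3-j factors differ between A and B.
A: triangle coeff Δ(6,1,5) = 1/858; Σ_t [1,1]: t=1:−1/30240 = -1/30240; (3j)²=16/429 [(6 1 5; -2 0 2)], sign=+1
B: triangle coeff Δ(6,1,5) = 1/858; Σ_t [0,0]: t=0:+1/725760 = 1/725760; (3j)²=1/286 [(6 1 5; -3 -1 4)], sign=-1
I_A²/I_B² = (16/429)/(1/286) = 32/3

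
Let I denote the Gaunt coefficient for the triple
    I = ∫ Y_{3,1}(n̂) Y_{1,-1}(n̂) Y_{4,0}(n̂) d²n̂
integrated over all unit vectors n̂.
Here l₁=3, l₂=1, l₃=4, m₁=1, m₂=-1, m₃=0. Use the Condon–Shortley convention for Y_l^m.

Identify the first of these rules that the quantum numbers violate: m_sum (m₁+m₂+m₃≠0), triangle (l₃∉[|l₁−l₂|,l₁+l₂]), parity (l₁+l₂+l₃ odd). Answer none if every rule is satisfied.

none

azimuthal sum: 1 − 1 + 0 = 0  ✓
2 ≤ 4 ≤ 4 (triangle on l)  ✓
L = 3 + 1 + 4 = 8 (even)  ✓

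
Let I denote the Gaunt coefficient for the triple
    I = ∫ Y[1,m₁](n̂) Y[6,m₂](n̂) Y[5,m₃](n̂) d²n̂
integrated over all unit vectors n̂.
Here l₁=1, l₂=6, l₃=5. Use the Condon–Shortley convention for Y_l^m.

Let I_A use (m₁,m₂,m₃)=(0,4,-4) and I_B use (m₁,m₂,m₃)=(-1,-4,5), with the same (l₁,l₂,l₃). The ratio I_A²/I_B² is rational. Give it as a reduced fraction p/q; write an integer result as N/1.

20/1

l's match ⇒ only the (l;m) 3-j factors differ between A and B.
A: triangle coeff Δ(1,6,5) = 1/858; Σ_t [1,1]: t=1:−1/362880 = -1/362880; (3j)²=10/429 [(1 6 5; 0 4 -4)], sign=+1
B: triangle coeff Δ(1,6,5) = 1/858; Σ_t [2,2]: t=2:+1/7257600 = 1/7257600; (3j)²=1/858 [(1 6 5; -1 -4 5)], sign=+1
I_A²/I_B² = (10/429)/(1/858) = 20/1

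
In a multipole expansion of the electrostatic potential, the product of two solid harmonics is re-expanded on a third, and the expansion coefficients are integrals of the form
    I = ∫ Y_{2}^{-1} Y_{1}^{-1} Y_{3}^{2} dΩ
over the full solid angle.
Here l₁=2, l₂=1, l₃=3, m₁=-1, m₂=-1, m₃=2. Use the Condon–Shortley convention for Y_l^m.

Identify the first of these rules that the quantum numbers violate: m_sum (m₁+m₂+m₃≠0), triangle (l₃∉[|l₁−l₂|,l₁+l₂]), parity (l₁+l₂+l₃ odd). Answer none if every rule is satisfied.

none

Σmᵢ = 0  ✓
l₃∈[|l₁−l₂|,l₁+l₂]=[1,3], have l₃=3  ✓
Σlᵢ = 6 ⇒ even  ✓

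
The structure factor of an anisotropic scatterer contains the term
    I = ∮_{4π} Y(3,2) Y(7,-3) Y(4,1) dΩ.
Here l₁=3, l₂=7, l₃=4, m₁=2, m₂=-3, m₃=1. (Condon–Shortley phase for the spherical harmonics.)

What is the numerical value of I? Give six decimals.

-0.213926

Checks pass: Σm=0; 14 even; l₃=4∈[4,10].
(2·3+1)(2·7+1)(2·4+1) = 945
Δ: 6! 0! 8! / 15! → 1/45045
sum: t=3:−1/20736 = -1/20736
3j²(3 7 4; 0 0 0) = Δ·Π!·Σ² = 35/1287  (sign -1)
sum: t=1:−1/86400 = -1/86400
3j²(3 7 4; 2 -3 1) = Δ·Π!·Σ² = 16/715  (sign +1)
combine: 4πI² = 945·35/1287·16/715 = 11760/20449
take √, sign -1: I = -0.21392557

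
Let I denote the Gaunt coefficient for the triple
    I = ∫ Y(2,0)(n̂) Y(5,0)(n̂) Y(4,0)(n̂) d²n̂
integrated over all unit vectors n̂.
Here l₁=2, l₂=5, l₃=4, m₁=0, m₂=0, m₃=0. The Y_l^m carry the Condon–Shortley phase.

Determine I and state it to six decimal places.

l₁+l₂+l₃=11 is odd: 3j(l;000)=0 ⇒ I=0

0.000000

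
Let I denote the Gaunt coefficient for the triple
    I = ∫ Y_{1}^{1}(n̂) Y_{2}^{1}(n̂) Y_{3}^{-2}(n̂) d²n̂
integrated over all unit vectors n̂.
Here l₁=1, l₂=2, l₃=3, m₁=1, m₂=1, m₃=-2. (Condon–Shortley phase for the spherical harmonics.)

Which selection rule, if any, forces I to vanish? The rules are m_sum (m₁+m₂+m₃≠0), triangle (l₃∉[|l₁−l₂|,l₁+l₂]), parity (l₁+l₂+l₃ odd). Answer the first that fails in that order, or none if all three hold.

azimuthal sum: 1 + 1 − 2 = 0  ✓
1 ≤ 3 ≤ 3 (triangle on l)  ✓
L = 1 + 2 + 3 = 6 (even)  ✓

none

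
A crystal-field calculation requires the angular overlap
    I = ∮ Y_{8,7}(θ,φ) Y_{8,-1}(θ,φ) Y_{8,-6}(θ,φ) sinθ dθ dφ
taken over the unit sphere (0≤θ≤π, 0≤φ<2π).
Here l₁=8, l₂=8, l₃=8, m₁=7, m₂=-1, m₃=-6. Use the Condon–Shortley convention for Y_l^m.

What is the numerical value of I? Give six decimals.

-0.144315

m-sum 0 ✓  L=24 even ✓  0≤8≤16 ✓
Π(2lᵢ+1) = 17×17×17 = 4913
triangle coeff Δ(8,8,8) = 1/236637794250
Σ_t [0,8]: t=0:+1/65548320768000 t=1:−1/128024064000 t=2:+1/2985984000 t=3:−1/373248000 t=4:+1/191102976 t=5:−1/373248000 t=6:+1/2985984000 t=7:−1/128024064000 t=8:+1/65548320768000 = 11/20808990720
(3j)²=490/96577 [(8 8 8; 0 0 0)], sign=+1
Σ_t [0,1]: t=0:+1/1024192512000 t=1:−1/292626432000 = -1/409677004800
(3j)²=78/7429 [(8 8 8; 7 -1 -6)], sign=-1
⇒ 4πI² = 49980/190969
I = (-1)√(49980/190969/(4π)) = -0.14431509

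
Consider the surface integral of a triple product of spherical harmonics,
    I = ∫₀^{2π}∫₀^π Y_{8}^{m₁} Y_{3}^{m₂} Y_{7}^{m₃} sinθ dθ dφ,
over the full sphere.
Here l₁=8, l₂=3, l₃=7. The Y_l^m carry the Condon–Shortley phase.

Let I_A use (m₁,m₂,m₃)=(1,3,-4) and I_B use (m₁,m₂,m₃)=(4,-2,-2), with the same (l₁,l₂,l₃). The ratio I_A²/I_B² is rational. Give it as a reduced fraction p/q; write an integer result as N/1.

21/1

Same 8,3,7: normalisation and zero-m 3j drop out of the ratio.
A: Δ: 4! 12! 2! / 19! → 1/5290740; sum: t=4:+1/104509440 = 1/104509440; 3j²(8 3 7; 1 3 -4) = Δ·Π!·Σ² = 275/50388  (sign -1)
B: Δ: 4! 12! 2! / 19! → 1/5290740; sum: t=0:+1/23224320 t=1:−1/26127360 = 1/209018880; 3j²(8 3 7; 4 -2 -2) = Δ·Π!·Σ² = 275/1058148  (sign -1)
I_A²/I_B² = (275/50388)/(275/1058148) = 21/1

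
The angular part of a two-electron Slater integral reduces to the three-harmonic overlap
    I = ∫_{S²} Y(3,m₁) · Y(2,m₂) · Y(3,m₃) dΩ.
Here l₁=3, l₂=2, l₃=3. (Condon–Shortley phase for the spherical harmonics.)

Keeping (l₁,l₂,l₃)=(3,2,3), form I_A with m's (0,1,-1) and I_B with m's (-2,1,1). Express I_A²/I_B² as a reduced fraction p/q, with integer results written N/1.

Shared (l₁,l₂,l₃)=(3,2,3): N and (l;000)² cancel in I_A²/I_B².
A: Δ = 2!·4!·2!/9! = 1/3780; Racah Σ t=1..2: t=1:−1/8 t=2:+1/12 = -1/24; ⇒ 3j(3 2 3; 0 1 -1)² = 1/210, sgn -1
B: Δ = 2!·4!·2!/9! = 1/3780; Racah Σ t=1..2: t=1:−1/48 t=2:+1/12 = 1/16; ⇒ 3j(3 2 3; -2 1 1)² = 1/28, sgn +1
I_A²/I_B² = (1/210)/(1/28) = 2/15

2/15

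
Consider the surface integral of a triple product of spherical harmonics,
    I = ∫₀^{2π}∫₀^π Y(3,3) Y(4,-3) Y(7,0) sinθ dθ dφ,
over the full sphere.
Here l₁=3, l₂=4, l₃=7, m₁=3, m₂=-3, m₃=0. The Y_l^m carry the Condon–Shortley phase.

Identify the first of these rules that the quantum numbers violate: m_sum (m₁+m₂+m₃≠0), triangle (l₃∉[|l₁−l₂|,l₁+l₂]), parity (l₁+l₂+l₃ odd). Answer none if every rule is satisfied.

m₁+m₂+m₃ = 3 − 3 + 0 = 0  ✓
triangle: |3−4|=1 ≤ l₃=7 ≤ 3+4=7  ✓
parity: l₁+l₂+l₃ = 14 is even  ✓

none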